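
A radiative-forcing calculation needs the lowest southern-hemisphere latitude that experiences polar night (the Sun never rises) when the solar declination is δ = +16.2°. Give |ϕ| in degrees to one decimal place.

Polar night requires cos h₀ = −tan ϕ tan δ ≥ 1, i.e. tan ϕ tan δ ≤ −1.
The boundary is |tan ϕ| · |tan δ| = 1, so |ϕ| = 90° − |δ| = 90° − 16.2° = 73.8° in the southern hemisphere.

|ϕ| = 73.8°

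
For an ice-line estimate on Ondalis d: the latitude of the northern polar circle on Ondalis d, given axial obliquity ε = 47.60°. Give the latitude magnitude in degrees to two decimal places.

42.40°

The polar circle is the lowest latitude that experiences at least one full rotation of continuous daylight at the northern-summer solstice; it lies at |ϕ| = 90° − ε = 90° − 47.60° = 42.40°.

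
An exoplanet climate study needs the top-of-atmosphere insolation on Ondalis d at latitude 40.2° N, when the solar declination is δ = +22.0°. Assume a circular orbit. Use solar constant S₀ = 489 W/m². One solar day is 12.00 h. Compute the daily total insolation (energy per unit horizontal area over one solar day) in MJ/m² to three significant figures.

7.60 MJ/m²

cos H₀ = −tan(+40.2°) tan(+22.000°) = -0.3414, H₀ = 1.9192 rad.
Bracket: H₀ sin φ sin δ + cos φ cos δ sin H₀ = 1.9192×0.64546×0.37461 + 0.76380×0.92718×0.93991 = 0.464054 + 0.665626 = 1.129680.
Q̄ = (S₀/π) × [bracket] = (489/π) × 1.129680 = 175.84 W/m².
Daily total = Q̄ × 12.00 h × 3600 s/h = 175.84 × 12.00 × 3600 / 10⁶ = 7.596 MJ/m².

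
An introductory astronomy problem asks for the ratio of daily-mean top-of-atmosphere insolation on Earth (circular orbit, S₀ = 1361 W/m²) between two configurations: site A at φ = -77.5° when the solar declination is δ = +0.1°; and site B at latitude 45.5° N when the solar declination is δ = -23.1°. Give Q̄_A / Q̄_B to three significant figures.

— Configuration A (φ=-77.5°):
cos H₀ = −tan(-77.5°) tan(+0.100°) = 0.0079, H₀ = 1.5629 rad.
Bracket: H₀ sin φ sin δ + cos φ cos δ sin H₀ = 1.5629×-0.97630×0.00175 + 0.21644×1.00000×0.99997 = -0.002670 + 0.216434 = 0.213764.
Q̄ = (S₀/π) × [bracket] = (1361/π) × 0.213764 = 92.607 W/m².
— Configuration B (φ=+45.5°):
cos H₀ = −tan(+45.5°) tan(-23.100°) = 0.4340, H₀ = 1.1218 rad.
Bracket: H₀ sin φ sin δ + cos φ cos δ sin H₀ = 1.1218×0.71325×-0.39234 + 0.70091×0.91982×0.90089 = -0.313921 + 0.580814 = 0.266893.
Q̄ = (S₀/π) × [bracket] = (1361/π) × 0.266893 = 115.62 W/m².
Ratio Q̄_A / Q̄_B = 92.607 / 115.62 = 0.8010.

Q̄_A / Q̄_B ≈ 0.801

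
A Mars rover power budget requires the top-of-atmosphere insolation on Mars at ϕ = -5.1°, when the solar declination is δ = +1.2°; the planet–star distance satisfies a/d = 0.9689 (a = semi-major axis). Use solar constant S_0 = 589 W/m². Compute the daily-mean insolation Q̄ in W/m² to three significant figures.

Q̄ ≈ 175 W/m²

cos h₀ = −tan(-5.1°) tan(+1.200°) = 0.0019, h₀ = 1.5689 rad.
Bracket: h₀ sin ϕ sin δ + cos ϕ cos δ sin h₀ = 1.5689×-0.08889×0.02094 + 0.99604×0.99978×1.00000 = -0.002920 + 0.995821 = 0.992901.
Inverse-square distance factor (a/d)² = 0.9689² = 0.938767.
Q̄ = (S_0/π) × 0.938767 × [bracket] = (589/π) × 0.938767 × 0.992901 = 174.8 W/m².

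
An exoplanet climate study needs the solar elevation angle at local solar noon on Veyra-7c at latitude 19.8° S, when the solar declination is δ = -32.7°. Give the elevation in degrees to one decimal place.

At local noon the hour angle is zero, so the zenith angle equals |φ − δ| = |-19.8° − (-32.700°)| = 12.900°.
Elevation = 90° − 12.900° = 77.1°.

77.1°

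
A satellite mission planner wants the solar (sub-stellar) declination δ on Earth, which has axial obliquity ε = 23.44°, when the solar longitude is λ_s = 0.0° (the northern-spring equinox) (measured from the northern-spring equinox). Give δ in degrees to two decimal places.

sin δ = sin ε · sin λ_s = sin 23.44° × sin 0.0° = 0.000000.
δ = arcsin(0.000000) = +0.00°.

δ = +0.00°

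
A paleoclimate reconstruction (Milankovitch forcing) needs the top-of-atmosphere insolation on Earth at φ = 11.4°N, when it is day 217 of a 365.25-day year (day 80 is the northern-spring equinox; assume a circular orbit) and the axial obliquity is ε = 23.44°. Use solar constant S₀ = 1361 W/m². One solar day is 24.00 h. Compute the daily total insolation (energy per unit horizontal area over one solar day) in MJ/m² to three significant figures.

Solar longitude: λ_s = 360° × (217 − 80)/365.25 = 135.031°.
sin δ = sin 23.44° × sin 135.031° = 0.28113, so δ = +16.328°.
cos H₀ = −tan(+11.4°) tan(+16.328°) = -0.0591, H₀ = 1.6299 rad.
Bracket: H₀ sin φ sin δ + cos φ cos δ sin H₀ = 1.6299×0.19766×0.28113 + 0.98027×0.95967×0.99825 = 0.090571 + 0.939089 = 1.029660.
Q̄ = (S₀/π) × [bracket] = (1361/π) × 1.029660 = 446.07 W/m².
Daily total = Q̄ × 24.00 h × 3600 s/h = 446.07 × 24.00 × 3600 / 10⁶ = 38.54 MJ/m².

38.5 MJ/m²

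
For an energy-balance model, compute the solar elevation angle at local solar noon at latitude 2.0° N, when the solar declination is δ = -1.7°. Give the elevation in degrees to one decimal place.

At local noon the hour angle is zero, so the zenith angle equals |ϕ − δ| = |+2.0° − (-1.700°)| = 3.700°.
Elevation = 90° − 3.700° = 86.3°.

86.3°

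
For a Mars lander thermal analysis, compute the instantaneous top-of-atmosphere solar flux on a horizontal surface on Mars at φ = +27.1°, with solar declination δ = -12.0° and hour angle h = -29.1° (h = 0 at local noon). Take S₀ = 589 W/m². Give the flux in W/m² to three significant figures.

cos θ_z = sin φ sin δ + cos φ cos δ cos h = -0.094713 + 0.760845 = 0.666132.
Flux = S₀ · cos θ_z = 589 × 0.666132 = 392.4 W/m².

392 W/m²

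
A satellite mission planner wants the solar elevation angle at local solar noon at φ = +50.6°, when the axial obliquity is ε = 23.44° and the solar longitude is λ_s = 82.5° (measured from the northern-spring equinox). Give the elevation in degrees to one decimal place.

62.6°

Solar declination: sin δ = sin ε · sin λ_s = sin 23.44° × sin 82.5° = 0.39439, so δ = +23.228°.
At local noon the hour angle is zero, so the zenith angle equals |φ − δ| = |+50.6° − (+23.228°)| = 27.372°.
Elevation = 90° − 27.372° = 62.6°.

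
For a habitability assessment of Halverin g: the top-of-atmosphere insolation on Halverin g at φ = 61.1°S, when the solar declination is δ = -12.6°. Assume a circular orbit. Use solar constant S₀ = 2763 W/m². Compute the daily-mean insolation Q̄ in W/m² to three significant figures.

cos H₀ = −tan(-61.1°) tan(-12.600°) = -0.4049, H₀ = 1.9877 rad.
Bracket: H₀ sin φ sin δ + cos φ cos δ sin H₀ = 1.9877×-0.87546×-0.21814 + 0.48328×0.97592×0.91435 = 0.379597 + 0.431246 = 0.810843.
Q̄ = (S₀/π) × [bracket] = (2763/π) × 0.810843 = 713.1 W/m².

Q̄ ≈ 713 W/m²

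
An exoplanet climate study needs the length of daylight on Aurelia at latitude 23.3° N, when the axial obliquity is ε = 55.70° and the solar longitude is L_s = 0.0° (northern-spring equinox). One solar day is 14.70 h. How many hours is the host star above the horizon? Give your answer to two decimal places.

7.35 h

Solar declination: sin δ = sin ε · sin L_s = sin 55.70° × sin 0.0° = 0.00000, so δ = +0.000°.
cos h₀ = −tan ϕ · tan δ = −tan(+23.3°) × tan(+0.000°) = -0.0000, so h₀ = 1.5708 rad = 90.00°.
Daylight = 2h₀/(2π) × 14.70 h = (1.5708/π) × 14.70 = 7.35 h.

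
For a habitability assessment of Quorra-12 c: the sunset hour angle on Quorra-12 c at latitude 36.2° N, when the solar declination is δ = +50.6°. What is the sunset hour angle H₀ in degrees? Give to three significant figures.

H₀ = 153°

cos H₀ = −tan φ · tan δ = −tan(+36.2°) × tan(+50.600°) = -0.8910, so H₀ = 2.6704 rad = 153.00°.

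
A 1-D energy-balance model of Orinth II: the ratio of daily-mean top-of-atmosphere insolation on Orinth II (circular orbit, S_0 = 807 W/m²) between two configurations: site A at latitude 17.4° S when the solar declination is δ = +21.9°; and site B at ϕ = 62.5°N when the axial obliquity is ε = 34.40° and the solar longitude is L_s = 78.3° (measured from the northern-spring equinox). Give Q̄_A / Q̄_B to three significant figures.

— Configuration A (ϕ=-17.4°):
cos h₀ = −tan(-17.4°) tan(+21.900°) = 0.1260, h₀ = 1.4445 rad.
Bracket: h₀ sin ϕ sin δ + cos ϕ cos δ sin h₀ = 1.4445×-0.29904×0.37299 + 0.95424×0.92784×0.99203 = -0.161118 + 0.878326 = 0.717208.
Q̄ = (S_0/π) × [bracket] = (807/π) × 0.717208 = 184.23 W/m².
— Configuration B (ϕ=+62.5°):
Solar declination: sin δ = sin ε · sin L_s = sin 34.40° × sin 78.3° = 0.55323, so δ = +33.589°.
cos h₀ = −tan(+62.5°) tan(+33.589°) = -1.2758 ≤ −1 ⇒ polar day, h₀ = π.
Bracket: h₀ sin ϕ sin δ + cos ϕ cos δ sin h₀ = 3.1416×0.88701×0.55323 + 0.46175×0.83303×0.00000 = 1.541648 + 0.000000 = 1.541648.
Q̄ = (S_0/π) × [bracket] = (807/π) × 1.541648 = 396.01 W/m².
Ratio Q̄_A / Q̄_B = 184.23 / 396.01 = 0.4652.

Q̄_A / Q̄_B ≈ 0.465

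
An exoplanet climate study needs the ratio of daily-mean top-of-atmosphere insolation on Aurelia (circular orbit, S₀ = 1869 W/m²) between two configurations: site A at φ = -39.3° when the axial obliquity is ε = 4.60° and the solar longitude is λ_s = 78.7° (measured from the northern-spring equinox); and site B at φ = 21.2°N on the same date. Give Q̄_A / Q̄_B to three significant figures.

Q̄_A / Q̄_B ≈ 0.713

— Configuration A (φ=-39.3°):
Solar declination: sin δ = sin ε · sin λ_s = sin 4.60° × sin 78.7° = 0.07864, so δ = +4.511°.
cos H₀ = −tan(-39.3°) tan(+4.511°) = 0.0646, H₀ = 1.5062 rad.
Bracket: H₀ sin φ sin δ + cos φ cos δ sin H₀ = 1.5062×-0.63338×0.07864 + 0.77384×0.99690×0.99791 = -0.075022 + 0.769829 = 0.694807.
Q̄ = (S₀/π) × [bracket] = (1869/π) × 0.694807 = 413.36 W/m².
— Configuration B (φ=+21.2°):
cos H₀ = −tan(+21.2°) tan(+4.511°) = -0.0306, H₀ = 1.6014 rad.
Bracket: H₀ sin φ sin δ + cos φ cos δ sin H₀ = 1.6014×0.36162×0.07864 + 0.93232×0.99690×0.99953 = 0.045540 + 0.928993 = 0.974533.
Q̄ = (S₀/π) × [bracket] = (1869/π) × 0.974533 = 579.77 W/m².
Ratio Q̄_A / Q̄_B = 413.36 / 579.77 = 0.7130.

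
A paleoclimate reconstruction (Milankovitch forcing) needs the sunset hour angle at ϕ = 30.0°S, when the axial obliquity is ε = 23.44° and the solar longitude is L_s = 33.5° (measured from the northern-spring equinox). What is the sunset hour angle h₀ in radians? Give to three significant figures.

Solar declination: sin δ = sin ε · sin L_s = sin 23.44° × sin 33.5° = 0.21955, so δ = +12.683°.
cos h₀ = −tan ϕ · tan δ = −tan(-30.0°) × tan(+12.683°) = 0.1299, so h₀ = 1.4405 rad = 82.53°.

h₀ = 1.44 rad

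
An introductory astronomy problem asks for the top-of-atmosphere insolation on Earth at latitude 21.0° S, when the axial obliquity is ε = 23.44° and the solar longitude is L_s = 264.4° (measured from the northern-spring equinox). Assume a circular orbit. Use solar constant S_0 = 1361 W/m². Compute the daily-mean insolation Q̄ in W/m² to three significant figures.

Q̄ ≈ 473 W/m²

Solar declination: sin δ = sin ε · sin L_s = sin 23.44° × sin 264.4° = -0.39589, so δ = -23.321°.
cos h₀ = −tan(-21.0°) tan(-23.321°) = -0.1655, h₀ = 1.7370 rad.
Bracket: h₀ sin ϕ sin δ + cos ϕ cos δ sin h₀ = 1.7370×-0.35837×-0.39589 + 0.93358×0.91830×0.98621 = 0.246437 + 0.845484 = 1.091921.
Q̄ = (S_0/π) × [bracket] = (1361/π) × 1.091921 = 473.0 W/m².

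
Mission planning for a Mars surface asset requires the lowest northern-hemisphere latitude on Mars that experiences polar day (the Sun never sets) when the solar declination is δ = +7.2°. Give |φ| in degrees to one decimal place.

Polar day requires cos H₀ = −tan φ tan δ ≤ −1, i.e. tan φ tan δ ≥ 1.
The boundary is |tan φ| · |tan δ| = 1, so |φ| = 90° − |δ| = 90° − 7.2° = 82.8° in the northern hemisphere.

|φ| = 82.8°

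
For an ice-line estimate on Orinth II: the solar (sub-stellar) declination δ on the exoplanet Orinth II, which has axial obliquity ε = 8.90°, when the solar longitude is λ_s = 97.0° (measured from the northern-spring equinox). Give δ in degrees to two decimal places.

sin δ = sin ε · sin λ_s = sin 8.90° × sin 97.0° = 0.153557.
δ = arcsin(0.153557) = +8.83°.

δ = +8.83°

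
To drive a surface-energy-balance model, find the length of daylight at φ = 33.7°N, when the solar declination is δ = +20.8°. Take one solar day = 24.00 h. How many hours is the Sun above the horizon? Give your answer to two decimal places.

cos H₀ = −tan φ · tan δ = −tan(+33.7°) × tan(+20.800°) = -0.2533, so H₀ = 1.8269 rad = 104.68°.
Daylight = 2H₀/(2π) × 24.00 h = (1.8269/π) × 24.00 = 13.96 h.

13.96 h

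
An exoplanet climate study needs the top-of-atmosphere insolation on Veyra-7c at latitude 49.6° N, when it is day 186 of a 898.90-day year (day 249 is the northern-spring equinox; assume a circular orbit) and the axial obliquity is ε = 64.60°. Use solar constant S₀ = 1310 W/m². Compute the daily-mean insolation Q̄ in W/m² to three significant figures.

Solar longitude: λ_s = 360° × (186 − 249)/898.90 = -25.231°, i.e. -25.231° + 360° = 334.769°.
sin δ = sin 64.60° × sin 334.769° = -0.38506, so δ = -22.648°.
cos H₀ = −tan(+49.6°) tan(-22.648°) = 0.4902, H₀ = 1.0584 rad.
Bracket: H₀ sin φ sin δ + cos φ cos δ sin H₀ = 1.0584×0.76154×-0.38506 + 0.64812×0.92289×0.87158 = -0.310364 + 0.521330 = 0.210966.
Q̄ = (S₀/π) × [bracket] = (1310/π) × 0.210966 = 87.97 W/m².

Q̄ ≈ 88.0 W/m²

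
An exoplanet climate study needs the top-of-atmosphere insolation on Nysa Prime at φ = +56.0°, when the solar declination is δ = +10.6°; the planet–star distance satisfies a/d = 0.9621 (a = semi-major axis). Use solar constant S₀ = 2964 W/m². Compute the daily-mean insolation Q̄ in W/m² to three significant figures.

Q̄ ≈ 708 W/m²

cos H₀ = −tan(+56.0°) tan(+10.600°) = -0.2775, H₀ = 1.8519 rad.
Bracket: H₀ sin φ sin δ + cos φ cos δ sin H₀ = 1.8519×0.82904×0.18395 + 0.55919×0.98294×0.96074 = 0.282418 + 0.528071 = 0.810489.
Inverse-square distance factor (a/d)² = 0.9621² = 0.925636.
Q̄ = (S₀/π) × 0.925636 × [bracket] = (2964/π) × 0.925636 × 0.810489 = 707.8 W/m².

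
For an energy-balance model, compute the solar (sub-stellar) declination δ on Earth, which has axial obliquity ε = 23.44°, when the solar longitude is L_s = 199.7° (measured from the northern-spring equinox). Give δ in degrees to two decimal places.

sin δ = sin ε · sin L_s = sin 23.44° × sin 199.7° = -0.134093.
δ = arcsin(-0.134093) = -7.71°.

δ = -7.71°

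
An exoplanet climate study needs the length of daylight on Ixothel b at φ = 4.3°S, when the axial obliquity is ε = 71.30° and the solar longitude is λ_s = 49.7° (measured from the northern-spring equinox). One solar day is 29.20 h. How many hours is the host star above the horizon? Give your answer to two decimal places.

13.87 h

Solar declination: sin δ = sin ε · sin λ_s = sin 71.30° × sin 49.7° = 0.72241, so δ = +46.254°.
cos H₀ = −tan φ · tan δ = −tan(-4.3°) × tan(+46.254°) = 0.0786, so H₀ = 1.4922 rad = 85.49°.
Daylight = 2H₀/(2π) × 29.20 h = (1.4922/π) × 29.20 = 13.87 h.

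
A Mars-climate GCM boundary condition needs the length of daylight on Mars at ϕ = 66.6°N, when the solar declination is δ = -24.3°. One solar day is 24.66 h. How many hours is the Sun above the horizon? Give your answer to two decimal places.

cos h₀ = −tan ϕ · tan δ = 1.0434 ≥ 1, so the Sun never rises (polar night) and h₀ = 0.
Daylight = 2h₀/(2π) × 24.66 h = (0.0000/π) × 24.66 = 0.00 h.

0.00 h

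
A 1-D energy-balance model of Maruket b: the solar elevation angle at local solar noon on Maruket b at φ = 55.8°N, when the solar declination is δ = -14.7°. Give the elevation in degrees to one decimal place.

19.5°

At local noon the hour angle is zero, so the zenith angle equals |φ − δ| = |+55.8° − (-14.700°)| = 70.500°.
Elevation = 90° − 70.500° = 19.5°.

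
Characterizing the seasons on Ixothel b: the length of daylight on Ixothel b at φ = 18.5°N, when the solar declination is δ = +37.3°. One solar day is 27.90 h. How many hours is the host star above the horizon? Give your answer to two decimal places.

cos H₀ = −tan φ · tan δ = −tan(+18.5°) × tan(+37.300°) = -0.2549, so H₀ = 1.8285 rad = 104.77°.
Daylight = 2H₀/(2π) × 27.90 h = (1.8285/π) × 27.90 = 16.24 h.

16.24 h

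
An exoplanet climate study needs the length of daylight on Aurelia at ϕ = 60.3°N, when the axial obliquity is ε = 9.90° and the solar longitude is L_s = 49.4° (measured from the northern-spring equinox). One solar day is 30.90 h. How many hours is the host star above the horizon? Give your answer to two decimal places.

Solar declination: sin δ = sin ε · sin L_s = sin 9.90° × sin 49.4° = 0.13054, so δ = +7.501°.
cos h₀ = −tan ϕ · tan δ = −tan(+60.3°) × tan(+7.501°) = -0.2308, so h₀ = 1.8037 rad = 103.35°.
Daylight = 2h₀/(2π) × 30.90 h = (1.8037/π) × 30.90 = 17.74 h.

17.74 h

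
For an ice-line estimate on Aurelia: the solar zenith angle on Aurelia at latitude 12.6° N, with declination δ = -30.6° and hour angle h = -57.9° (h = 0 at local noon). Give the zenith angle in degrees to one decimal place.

cos θ_z = sin φ sin δ + cos φ cos δ cos h = -0.111044 + 0.446381 = 0.335337.
θ_z = arccos(0.335337) = 70.4°.

θ_z = 70.4°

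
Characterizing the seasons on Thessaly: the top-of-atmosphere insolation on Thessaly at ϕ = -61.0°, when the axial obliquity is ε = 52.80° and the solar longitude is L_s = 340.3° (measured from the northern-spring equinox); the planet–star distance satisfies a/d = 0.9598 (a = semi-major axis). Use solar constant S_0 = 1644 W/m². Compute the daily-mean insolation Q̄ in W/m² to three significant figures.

Solar declination: sin δ = sin ε · sin L_s = sin 52.80° × sin 340.3° = -0.26851, so δ = -15.575°.
cos h₀ = −tan(-61.0°) tan(-15.575°) = -0.5029, h₀ = 2.0977 rad.
Bracket: h₀ sin ϕ sin δ + cos ϕ cos δ sin h₀ = 2.0977×-0.87462×-0.26851 + 0.48481×0.96328×0.86437 = 0.492633 + 0.403668 = 0.896301.
Inverse-square distance factor (a/d)² = 0.9598² = 0.921216.
Q̄ = (S_0/π) × 0.921216 × [bracket] = (1644/π) × 0.921216 × 0.896301 = 432.1 W/m².

Q̄ ≈ 432 W/m²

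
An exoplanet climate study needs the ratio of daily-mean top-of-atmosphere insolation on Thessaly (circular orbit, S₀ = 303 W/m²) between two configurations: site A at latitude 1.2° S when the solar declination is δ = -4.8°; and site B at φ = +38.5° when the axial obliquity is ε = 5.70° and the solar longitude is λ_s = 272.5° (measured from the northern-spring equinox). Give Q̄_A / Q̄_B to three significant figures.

— Configuration A (φ=-1.2°):
cos H₀ = −tan(-1.2°) tan(-4.800°) = -0.0018, H₀ = 1.5726 rad.
Bracket: H₀ sin φ sin δ + cos φ cos δ sin H₀ = 1.5726×-0.02094×-0.08368 + 0.99978×0.99649×1.00000 = 0.002756 + 0.996271 = 0.999027.
Q̄ = (S₀/π) × [bracket] = (303/π) × 0.999027 = 96.354 W/m².
— Configuration B (φ=+38.5°):
Solar declination: sin δ = sin ε · sin λ_s = sin 5.70° × sin 272.5° = -0.09923, so δ = -5.695°.
cos H₀ = −tan(+38.5°) tan(-5.695°) = 0.0793, H₀ = 1.4914 rad.
Bracket: H₀ sin φ sin δ + cos φ cos δ sin H₀ = 1.4914×0.62251×-0.09923 + 0.78261×0.99507×0.99685 = -0.092126 + 0.776299 = 0.684173.
Q̄ = (S₀/π) × [bracket] = (303/π) × 0.684173 = 65.987 W/m².
Ratio Q̄_A / Q̄_B = 96.354 / 65.987 = 1.460.

Q̄_A / Q̄_B ≈ 1.46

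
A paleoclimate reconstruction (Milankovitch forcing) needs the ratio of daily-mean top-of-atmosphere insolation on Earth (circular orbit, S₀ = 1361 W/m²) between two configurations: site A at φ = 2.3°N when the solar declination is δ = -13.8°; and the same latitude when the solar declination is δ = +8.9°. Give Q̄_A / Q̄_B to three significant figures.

— Configuration A (φ=+2.3°):
cos H₀ = −tan(+2.3°) tan(-13.800°) = 0.0099, H₀ = 1.5609 rad.
Bracket: H₀ sin φ sin δ + cos φ cos δ sin H₀ = 1.5609×0.04013×-0.23853 + 0.99919×0.97113×0.99995 = -0.014941 + 0.970295 = 0.955354.
Q̄ = (S₀/π) × [bracket] = (1361/π) × 0.955354 = 413.88 W/m².
— Configuration B (φ=+2.3°):
cos H₀ = −tan(+2.3°) tan(+8.900°) = -0.0063, H₀ = 1.5771 rad.
Bracket: H₀ sin φ sin δ + cos φ cos δ sin H₀ = 1.5771×0.04013×0.15471 + 0.99919×0.98796×0.99998 = 0.009791 + 0.987140 = 0.996931.
Q̄ = (S₀/π) × [bracket] = (1361/π) × 0.996931 = 431.89 W/m².
Ratio Q̄_A / Q̄_B = 413.88 / 431.89 = 0.9583.

Q̄_A / Q̄_B ≈ 0.958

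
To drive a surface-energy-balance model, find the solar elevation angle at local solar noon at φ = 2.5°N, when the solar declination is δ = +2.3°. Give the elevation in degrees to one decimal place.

At local noon the hour angle is zero, so the zenith angle equals |φ − δ| = |+2.5° − (+2.300°)| = 0.200°.
Elevation = 90° − 0.200° = 89.8°.

89.8°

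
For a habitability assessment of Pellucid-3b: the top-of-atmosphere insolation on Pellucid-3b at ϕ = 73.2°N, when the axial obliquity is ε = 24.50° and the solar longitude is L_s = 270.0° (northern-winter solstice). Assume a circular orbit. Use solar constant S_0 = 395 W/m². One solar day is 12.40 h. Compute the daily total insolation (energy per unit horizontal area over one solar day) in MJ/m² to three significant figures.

Solar declination: sin δ = sin ε · sin L_s = sin 24.50° × sin 270.0° = -0.41469, so δ = -24.500°.
cos h₀ = −tan(+73.2°) tan(-24.500°) = 1.5094 ≥ 1 ⇒ polar night, h₀ = 0 and Q̄ = 0.
Daily total = Q̄ × 12.40 h × 3600 s/h = 0.00 MJ/m².

0.00 MJ/m²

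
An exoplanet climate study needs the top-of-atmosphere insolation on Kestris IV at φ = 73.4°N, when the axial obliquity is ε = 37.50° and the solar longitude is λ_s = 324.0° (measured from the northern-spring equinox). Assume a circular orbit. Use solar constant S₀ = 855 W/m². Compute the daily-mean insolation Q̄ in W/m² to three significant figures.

Solar declination: sin δ = sin ε · sin λ_s = sin 37.50° × sin 324.0° = -0.35782, so δ = -20.966°.
cos H₀ = −tan(+73.4°) tan(-20.966°) = 1.2854 ≥ 1 ⇒ polar night, H₀ = 0 and Q̄ = 0.

Q̄ ≈ 0.00 W/m²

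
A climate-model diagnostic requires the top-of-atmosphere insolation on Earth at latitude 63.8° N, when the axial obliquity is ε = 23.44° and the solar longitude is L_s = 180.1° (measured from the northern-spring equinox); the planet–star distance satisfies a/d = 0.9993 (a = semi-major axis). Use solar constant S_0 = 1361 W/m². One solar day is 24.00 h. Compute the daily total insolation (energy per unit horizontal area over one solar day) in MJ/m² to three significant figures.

Solar declination: sin δ = sin ε · sin L_s = sin 23.44° × sin 180.1° = -0.00069, so δ = -0.040°.
cos h₀ = −tan(+63.8°) tan(-0.040°) = 0.0014, h₀ = 1.5694 rad.
Bracket: h₀ sin ϕ sin δ + cos ϕ cos δ sin h₀ = 1.5694×0.89726×-0.00069 + 0.44151×1.00000×1.00000 = -0.000972 + 0.441510 = 0.440538.
Inverse-square distance factor (a/d)² = 0.9993² = 0.998600.
Q̄ = (S_0/π) × 0.998600 × [bracket] = (1361/π) × 0.998600 × 0.440538 = 190.58 W/m².
Daily total = Q̄ × 24.00 h × 3600 s/h = 190.58 × 24.00 × 3600 / 10⁶ = 16.47 MJ/m².

16.5 MJ/m²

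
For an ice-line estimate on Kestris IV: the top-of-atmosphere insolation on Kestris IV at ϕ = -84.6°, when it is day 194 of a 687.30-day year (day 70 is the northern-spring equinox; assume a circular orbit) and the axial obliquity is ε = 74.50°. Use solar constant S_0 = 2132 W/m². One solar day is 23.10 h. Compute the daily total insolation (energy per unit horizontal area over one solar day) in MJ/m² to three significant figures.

Solar longitude: L_s = 360° × (194 − 70)/687.30 = 64.950°.
sin δ = sin 74.50° × sin 64.950° = 0.87299, so δ = +60.808°.
cos h₀ = −tan(-84.6°) tan(+60.808°) = 18.9348 ≥ 1 ⇒ polar night, h₀ = 0 and Q̄ = 0.
Daily total = Q̄ × 23.10 h × 3600 s/h = 0.00 MJ/m².

0.00 MJ/m²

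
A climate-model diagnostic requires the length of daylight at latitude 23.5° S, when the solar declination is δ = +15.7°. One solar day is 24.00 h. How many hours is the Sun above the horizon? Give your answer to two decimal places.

11.06 h

cos H₀ = −tan φ · tan δ = −tan(-23.5°) × tan(+15.700°) = 0.1222, so H₀ = 1.4483 rad = 82.98°.
Daylight = 2H₀/(2π) × 24.00 h = (1.4483/π) × 24.00 = 11.06 h.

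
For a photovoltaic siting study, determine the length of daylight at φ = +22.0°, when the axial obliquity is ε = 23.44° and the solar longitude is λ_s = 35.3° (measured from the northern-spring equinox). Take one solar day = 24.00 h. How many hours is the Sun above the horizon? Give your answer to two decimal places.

12.73 h

Solar declination: sin δ = sin ε · sin λ_s = sin 23.44° × sin 35.3° = 0.22987, so δ = +13.289°.
cos H₀ = −tan φ · tan δ = −tan(+22.0°) × tan(+13.289°) = -0.0954, so H₀ = 1.6664 rad = 95.48°.
Daylight = 2H₀/(2π) × 24.00 h = (1.6664/π) × 24.00 = 12.73 h.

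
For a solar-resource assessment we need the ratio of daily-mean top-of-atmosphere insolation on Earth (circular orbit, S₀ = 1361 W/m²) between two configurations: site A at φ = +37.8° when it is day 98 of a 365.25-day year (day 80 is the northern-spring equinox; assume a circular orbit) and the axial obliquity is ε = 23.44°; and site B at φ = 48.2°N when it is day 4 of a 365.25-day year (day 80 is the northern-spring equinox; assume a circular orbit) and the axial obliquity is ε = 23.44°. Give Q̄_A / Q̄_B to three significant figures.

Q̄_A / Q̄_B ≈ 3.87

— Configuration A (φ=+37.8°):
Solar longitude: λ_s = 360° × (98 − 80)/365.25 = 17.741°.
sin δ = sin 23.44° × sin 17.741° = 0.12121, so δ = +6.962°.
cos H₀ = −tan(+37.8°) tan(+6.962°) = -0.0947, H₀ = 1.6657 rad.
Bracket: H₀ sin φ sin δ + cos φ cos δ sin H₀ = 1.6657×0.61291×0.12121 + 0.79016×0.99263×0.99550 = 0.123746 + 0.780807 = 0.904553.
Q̄ = (S₀/π) × [bracket] = (1361/π) × 0.904553 = 391.87 W/m².
— Configuration B (φ=+48.2°):
Solar longitude: λ_s = 360° × (4 − 80)/365.25 = -74.908°, i.e. -74.908° + 360° = 285.092°.
sin δ = sin 23.44° × sin 285.092° = -0.38407, so δ = -22.586°.
cos H₀ = −tan(+48.2°) tan(-22.586°) = 0.4652, H₀ = 1.0869 rad.
Bracket: H₀ sin φ sin δ + cos φ cos δ sin H₀ = 1.0869×0.74548×-0.38407 + 0.66653×0.92330×0.88519 = -0.311197 + 0.544752 = 0.233555.
Q̄ = (S₀/π) × [bracket] = (1361/π) × 0.233555 = 101.18 W/m².
Ratio Q̄_A / Q̄_B = 391.87 / 101.18 = 3.873.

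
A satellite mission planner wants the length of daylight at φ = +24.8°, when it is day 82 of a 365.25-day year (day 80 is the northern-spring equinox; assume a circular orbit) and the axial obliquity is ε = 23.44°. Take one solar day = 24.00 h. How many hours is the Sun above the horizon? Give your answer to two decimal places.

12.05 h

Solar longitude: λ_s = 360° × (82 − 80)/365.25 = 1.971°.
sin δ = sin 23.44° × sin 1.971° = 0.01368, so δ = +0.784°.
cos H₀ = −tan φ · tan δ = −tan(+24.8°) × tan(+0.784°) = -0.0063, so H₀ = 1.5771 rad = 90.36°.
Daylight = 2H₀/(2π) × 24.00 h = (1.5771/π) × 24.00 = 12.05 h.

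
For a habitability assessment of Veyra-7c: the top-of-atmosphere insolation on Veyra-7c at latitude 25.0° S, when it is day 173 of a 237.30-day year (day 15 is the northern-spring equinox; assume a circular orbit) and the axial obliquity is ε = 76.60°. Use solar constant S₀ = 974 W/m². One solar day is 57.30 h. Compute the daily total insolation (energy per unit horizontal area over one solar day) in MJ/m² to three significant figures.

75.7 MJ/m²

Solar longitude: λ_s = 360° × (173 − 15)/237.30 = 239.697°.
sin δ = sin 76.60° × sin 239.697° = -0.83986, so δ = -57.125°.
cos H₀ = −tan(-25.0°) tan(-57.125°) = -0.7215, H₀ = 2.3768 rad.
Bracket: H₀ sin φ sin δ + cos φ cos δ sin H₀ = 2.3768×-0.42262×-0.83986 + 0.90631×0.54280×0.69241 = 0.843625 + 0.340628 = 1.184253.
Q̄ = (S₀/π) × [bracket] = (974/π) × 1.184253 = 367.16 W/m².
Daily total = Q̄ × 57.30 h × 3600 s/h = 367.16 × 57.30 × 3600 / 10⁶ = 75.74 MJ/m².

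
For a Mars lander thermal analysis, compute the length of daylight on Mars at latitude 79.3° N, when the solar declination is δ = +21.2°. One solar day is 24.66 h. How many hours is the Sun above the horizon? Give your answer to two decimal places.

Sunrise equation: cos h₀ = −tan ϕ · tan δ = -2.0528 ≤ −1, so the Sun never sets (polar day) and h₀ = π.
Daylight = 2h₀/(2π) × 24.66 h = (3.1416/π) × 24.66 = 24.66 h.

24.66 h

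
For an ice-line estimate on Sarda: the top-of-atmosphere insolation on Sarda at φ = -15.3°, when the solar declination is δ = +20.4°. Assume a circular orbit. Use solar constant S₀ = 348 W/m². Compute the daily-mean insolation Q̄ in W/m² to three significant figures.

Q̄ ≈ 84.7 W/m²

cos H₀ = −tan(-15.3°) tan(+20.400°) = 0.1017, H₀ = 1.4689 rad.
Bracket: H₀ sin φ sin δ + cos φ cos δ sin H₀ = 1.4689×-0.26387×0.34857 + 0.96456×0.93728×0.99481 = -0.135105 + 0.899371 = 0.764266.
Q̄ = (S₀/π) × [bracket] = (348/π) × 0.764266 = 84.66 W/m².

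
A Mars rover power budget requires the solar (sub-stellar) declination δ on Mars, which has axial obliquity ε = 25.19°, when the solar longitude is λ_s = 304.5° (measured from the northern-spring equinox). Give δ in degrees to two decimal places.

sin δ = sin ε · sin λ_s = sin 25.19° × sin 304.5° = -0.350766.
δ = arcsin(-0.350766) = -20.53°.

δ = -20.53°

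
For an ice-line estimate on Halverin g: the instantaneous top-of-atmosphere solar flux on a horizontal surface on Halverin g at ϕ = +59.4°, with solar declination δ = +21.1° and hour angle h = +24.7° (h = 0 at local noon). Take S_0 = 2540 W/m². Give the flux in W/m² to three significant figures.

1.88e+03 W/m²

cos θ_z = sin ϕ sin δ + cos ϕ cos δ cos h = 0.309864 + 0.431461 = 0.741325.
Flux = S_0 · cos θ_z = 2540 × 0.741325 = 1883 W/m².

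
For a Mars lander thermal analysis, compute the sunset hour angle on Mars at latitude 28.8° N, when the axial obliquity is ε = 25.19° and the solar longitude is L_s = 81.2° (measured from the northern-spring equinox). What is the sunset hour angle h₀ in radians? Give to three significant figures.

h₀ = 1.83 rad

Solar declination: sin δ = sin ε · sin L_s = sin 25.19° × sin 81.2° = 0.42061, so δ = +24.873°.
cos h₀ = −tan ϕ · tan δ = −tan(+28.8°) × tan(+24.873°) = -0.2549, so h₀ = 1.8285 rad = 104.77°.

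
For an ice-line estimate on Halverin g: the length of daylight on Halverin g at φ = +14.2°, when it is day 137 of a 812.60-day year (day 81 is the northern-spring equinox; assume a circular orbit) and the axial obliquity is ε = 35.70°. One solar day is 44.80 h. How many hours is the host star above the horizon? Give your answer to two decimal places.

Solar longitude: λ_s = 360° × (137 − 81)/812.60 = 24.809°.
sin δ = sin 35.70° × sin 24.809° = 0.24485, so δ = +14.173°.
cos H₀ = −tan φ · tan δ = −tan(+14.2°) × tan(+14.173°) = -0.0639, so H₀ = 1.6347 rad = 93.66°.
Daylight = 2H₀/(2π) × 44.80 h = (1.6347/π) × 44.80 = 23.31 h.

23.31 h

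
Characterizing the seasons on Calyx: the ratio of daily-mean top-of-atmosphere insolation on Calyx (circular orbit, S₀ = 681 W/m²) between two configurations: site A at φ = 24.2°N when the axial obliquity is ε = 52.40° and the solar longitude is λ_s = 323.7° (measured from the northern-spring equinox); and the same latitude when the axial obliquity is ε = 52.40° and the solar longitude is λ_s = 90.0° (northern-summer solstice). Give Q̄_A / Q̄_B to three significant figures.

Q̄_A / Q̄_B ≈ 0.452

— Configuration A (φ=+24.2°):
Solar declination: sin δ = sin ε · sin λ_s = sin 52.40° × sin 323.7° = -0.46905, so δ = -27.972°.
cos H₀ = −tan(+24.2°) tan(-27.972°) = 0.2387, H₀ = 1.3298 rad.
Bracket: H₀ sin φ sin δ + cos φ cos δ sin H₀ = 1.3298×0.40992×-0.46905 + 0.91212×0.88317×0.97110 = -0.255685 + 0.782276 = 0.526591.
Q̄ = (S₀/π) × [bracket] = (681/π) × 0.526591 = 114.15 W/m².
— Configuration B (φ=+24.2°):
Solar declination: sin δ = sin ε · sin λ_s = sin 52.40° × sin 90.0° = 0.79229, so δ = +52.400°.
cos H₀ = −tan(+24.2°) tan(+52.400°) = -0.5836, H₀ = 2.1939 rad.
Bracket: H₀ sin φ sin δ + cos φ cos δ sin H₀ = 2.1939×0.40992×0.79229 + 0.91212×0.61015×0.81205 = 0.712525 + 0.451930 = 1.164455.
Q̄ = (S₀/π) × [bracket] = (681/π) × 1.164455 = 252.42 W/m².
Ratio Q̄_A / Q̄_B = 114.15 / 252.42 = 0.4522.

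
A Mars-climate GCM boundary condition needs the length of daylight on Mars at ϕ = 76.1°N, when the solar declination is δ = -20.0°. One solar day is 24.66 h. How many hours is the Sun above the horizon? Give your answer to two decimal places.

0.00 h

cos h₀ = −tan ϕ · tan δ = 1.4707 ≥ 1, so the Sun never rises (polar night) and h₀ = 0.
Daylight = 2h₀/(2π) × 24.66 h = (0.0000/π) × 24.66 = 0.00 h.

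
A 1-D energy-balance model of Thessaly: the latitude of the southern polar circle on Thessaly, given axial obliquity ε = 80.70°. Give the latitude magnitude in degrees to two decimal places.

The polar circle is the lowest latitude that experiences at least one full rotation of continuous darkness at the northern-summer solstice; it lies at |ϕ| = 90° − ε = 90° − 80.70° = 9.30°.

9.30°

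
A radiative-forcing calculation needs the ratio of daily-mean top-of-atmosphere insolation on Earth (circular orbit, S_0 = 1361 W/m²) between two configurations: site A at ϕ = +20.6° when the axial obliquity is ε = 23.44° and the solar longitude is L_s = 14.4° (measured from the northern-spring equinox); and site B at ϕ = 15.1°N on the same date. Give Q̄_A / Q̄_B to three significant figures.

— Configuration A (ϕ=+20.6°):
Solar declination: sin δ = sin ε · sin L_s = sin 23.44° × sin 14.4° = 0.09893, so δ = +5.677°.
cos h₀ = −tan(+20.6°) tan(+5.677°) = -0.0374, h₀ = 1.6082 rad.
Bracket: h₀ sin ϕ sin δ + cos ϕ cos δ sin h₀ = 1.6082×0.35184×0.09893 + 0.93606×0.99509×0.99930 = 0.055977 + 0.930812 = 0.986789.
Q̄ = (S_0/π) × [bracket] = (1361/π) × 0.986789 = 427.50 W/m².
— Configuration B (ϕ=+15.1°):
cos h₀ = −tan(+15.1°) tan(+5.677°) = -0.0268, h₀ = 1.5976 rad.
Bracket: h₀ sin ϕ sin δ + cos ϕ cos δ sin h₀ = 1.5976×0.26050×0.09893 + 0.96547×0.99509×0.99964 = 0.041172 + 0.960384 = 1.001556.
Q̄ = (S_0/π) × [bracket] = (1361/π) × 1.001556 = 433.89 W/m².
Ratio Q̄_A / Q̄_B = 427.50 / 433.89 = 0.9853.

Q̄_A / Q̄_B ≈ 0.985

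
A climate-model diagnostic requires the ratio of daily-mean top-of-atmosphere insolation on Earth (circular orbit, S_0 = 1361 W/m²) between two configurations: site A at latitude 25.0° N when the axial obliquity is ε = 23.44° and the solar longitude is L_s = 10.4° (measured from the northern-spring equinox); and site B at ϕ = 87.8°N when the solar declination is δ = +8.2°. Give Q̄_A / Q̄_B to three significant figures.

Q̄_A / Q̄_B ≈ 2.13

— Configuration A (ϕ=+25.0°):
Solar declination: sin δ = sin ε · sin L_s = sin 23.44° × sin 10.4° = 0.07181, so δ = +4.118°.
cos h₀ = −tan(+25.0°) tan(+4.118°) = -0.0336, h₀ = 1.6044 rad.
Bracket: h₀ sin ϕ sin δ + cos ϕ cos δ sin h₀ = 1.6044×0.42262×0.07181 + 0.90631×0.99742×0.99944 = 0.048691 + 0.903465 = 0.952156.
Q̄ = (S_0/π) × [bracket] = (1361/π) × 0.952156 = 412.49 W/m².
— Configuration B (ϕ=+87.8°):
cos h₀ = −tan(+87.8°) tan(+8.200°) = -3.7511 ≤ −1 ⇒ polar day, h₀ = π.
Bracket: h₀ sin ϕ sin δ + cos ϕ cos δ sin h₀ = 3.1416×0.99926×0.14263 + 0.03839×0.98978×0.00000 = 0.447755 + 0.000000 = 0.447755.
Q̄ = (S_0/π) × [bracket] = (1361/π) × 0.447755 = 193.98 W/m².
Ratio Q̄_A / Q̄_B = 412.49 / 193.98 = 2.126.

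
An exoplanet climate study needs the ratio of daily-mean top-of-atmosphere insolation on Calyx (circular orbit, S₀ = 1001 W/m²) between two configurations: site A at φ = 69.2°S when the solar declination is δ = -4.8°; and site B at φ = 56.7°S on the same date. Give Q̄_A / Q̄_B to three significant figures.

Q̄_A / Q̄_B ≈ 0.734

— Configuration A (φ=-69.2°):
cos H₀ = −tan(-69.2°) tan(-4.800°) = -0.2211, H₀ = 1.7937 rad.
Bracket: H₀ sin φ sin δ + cos φ cos δ sin H₀ = 1.7937×-0.93483×-0.08368 + 0.35511×0.99649×0.97526 = 0.140315 + 0.345109 = 0.485424.
Q̄ = (S₀/π) × [bracket] = (1001/π) × 0.485424 = 154.67 W/m².
— Configuration B (φ=-56.7°):
cos H₀ = −tan(-56.7°) tan(-4.800°) = -0.1278, H₀ = 1.6990 rad.
Bracket: H₀ sin φ sin δ + cos φ cos δ sin H₀ = 1.6990×-0.83581×-0.08368 + 0.54902×0.99649×0.99180 = 0.118829 + 0.542607 = 0.661436.
Q̄ = (S₀/π) × [bracket] = (1001/π) × 0.661436 = 210.75 W/m².
Ratio Q̄_A / Q̄_B = 154.67 / 210.75 = 0.7339.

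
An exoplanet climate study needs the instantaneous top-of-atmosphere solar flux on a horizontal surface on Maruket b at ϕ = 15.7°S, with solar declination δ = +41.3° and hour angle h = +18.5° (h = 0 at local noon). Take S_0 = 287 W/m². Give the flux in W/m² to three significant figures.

146 W/m²

cos θ_z = sin ϕ sin δ + cos ϕ cos δ cos h = -0.178597 + 0.685862 = 0.507265.
Flux = S_0 · cos θ_z = 287 × 0.507265 = 145.6 W/m².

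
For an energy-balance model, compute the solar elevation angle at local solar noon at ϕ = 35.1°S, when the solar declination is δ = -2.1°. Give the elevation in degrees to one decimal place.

57.0°

At local noon the hour angle is zero, so the zenith angle equals |ϕ − δ| = |-35.1° − (-2.100°)| = 33.000°.
Elevation = 90° − 33.000° = 57.0°.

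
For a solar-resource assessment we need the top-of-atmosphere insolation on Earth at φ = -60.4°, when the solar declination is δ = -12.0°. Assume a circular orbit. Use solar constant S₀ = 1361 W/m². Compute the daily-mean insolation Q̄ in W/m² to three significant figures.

cos H₀ = −tan(-60.4°) tan(-12.000°) = -0.3742, H₀ = 1.9543 rad.
Bracket: H₀ sin φ sin δ + cos φ cos δ sin H₀ = 1.9543×-0.86949×-0.20791 + 0.49394×0.97815×0.92736 = 0.353290 + 0.448052 = 0.801342.
Q̄ = (S₀/π) × [bracket] = (1361/π) × 0.801342 = 347.2 W/m².

Q̄ ≈ 347 W/m²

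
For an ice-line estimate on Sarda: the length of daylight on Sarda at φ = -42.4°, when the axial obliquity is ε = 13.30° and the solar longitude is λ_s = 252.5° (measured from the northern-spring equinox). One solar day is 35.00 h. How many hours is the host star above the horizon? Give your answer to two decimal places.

19.80 h

Solar declination: sin δ = sin ε · sin λ_s = sin 13.30° × sin 252.5° = -0.21940, so δ = -12.674°.
cos H₀ = −tan φ · tan δ = −tan(-42.4°) × tan(-12.674°) = -0.2053, so H₀ = 1.7776 rad = 101.85°.
Daylight = 2H₀/(2π) × 35.00 h = (1.7776/π) × 35.00 = 19.80 h.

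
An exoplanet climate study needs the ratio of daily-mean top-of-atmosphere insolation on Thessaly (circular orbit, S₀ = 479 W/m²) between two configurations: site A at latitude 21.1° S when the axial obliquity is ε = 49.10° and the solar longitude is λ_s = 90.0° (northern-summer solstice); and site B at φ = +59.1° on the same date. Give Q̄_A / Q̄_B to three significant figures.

Q̄_A / Q̄_B ≈ 0.120

— Configuration A (φ=-21.1°):
Solar declination: sin δ = sin ε · sin λ_s = sin 49.10° × sin 90.0° = 0.75585, so δ = +49.100°.
cos H₀ = −tan(-21.1°) tan(+49.100°) = 0.4455, H₀ = 1.1091 rad.
Bracket: H₀ sin φ sin δ + cos φ cos δ sin H₀ = 1.1091×-0.36000×0.75585 + 0.93295×0.65474×0.89530 = -0.301793 + 0.546885 = 0.245092.
Q̄ = (S₀/π) × [bracket] = (479/π) × 0.245092 = 37.369 W/m².
— Configuration B (φ=+59.1°):
cos H₀ = −tan(+59.1°) tan(+49.100°) = -1.9289 ≤ −1 ⇒ polar day, H₀ = π.
Bracket: H₀ sin φ sin δ + cos φ cos δ sin H₀ = 3.1416×0.85806×0.75585 + 0.51354×0.65474×0.00000 = 2.037531 + 0.000000 = 2.037531.
Q̄ = (S₀/π) × [bracket] = (479/π) × 2.037531 = 310.66 W/m².
Ratio Q̄_A / Q̄_B = 37.369 / 310.66 = 0.1203.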